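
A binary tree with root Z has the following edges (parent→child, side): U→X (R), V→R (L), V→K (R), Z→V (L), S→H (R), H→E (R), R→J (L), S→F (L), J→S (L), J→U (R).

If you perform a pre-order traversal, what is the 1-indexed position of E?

Pre-order visits the node, then its left subtree, then its right subtree.
Visit Z.
At Z: go left to V.
  Visit V.
  At V: go left to R.
    Visit R.
    At R: go left to J.
      Visit J.
      At J: go left to S.
        Visit S.
        At S: go left to F.
          F is a leaf — visit F.
        At S: go right to H.
          Visit H.
          At H: no left child.
          At H: go right to E.
            E is a leaf — visit E.
      At J: go right to U.
        Visit U.
        At U: no left child.
        At U: go right to X.
          X is a leaf — visit X.
    At R: no right child.
  At V: go right to K.
    K is a leaf — visit K.
At Z: no right child.
Full pre-order sequence: Z, V, R, J, S, F, H, E, U, X, K.

8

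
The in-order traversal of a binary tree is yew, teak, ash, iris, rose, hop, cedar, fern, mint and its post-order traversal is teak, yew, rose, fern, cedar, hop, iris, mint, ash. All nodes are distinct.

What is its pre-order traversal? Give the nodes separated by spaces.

The last element of post-order is the root; it splits in-order into left and right subtrees.
Root ash: left subtree has 2 nodes {yew, teak}, right has 6 {iris, rose, hop, cedar, fern, mint}.
  Root yew: left subtree has 0 nodes { }, right has 1 {teak}.
  Root mint: left subtree has 5 nodes {iris, rose, hop, cedar, fern}, right has 0 { }.
    Root iris: left subtree has 0 nodes { }, right has 4 {rose, hop, cedar, fern}.
      Root hop: left subtree has 1 node {rose}, right has 2 {cedar, fern}.
        Root cedar: left subtree has 0 nodes { }, right has 1 {fern}.

ash yew teak mint iris hop rose cedar fern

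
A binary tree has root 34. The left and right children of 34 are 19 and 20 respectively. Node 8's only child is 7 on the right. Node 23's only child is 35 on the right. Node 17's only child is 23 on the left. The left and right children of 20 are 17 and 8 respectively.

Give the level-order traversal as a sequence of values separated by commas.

34, 19, 20, 17, 8, 23, 7, 35

Level-order visits nodes level by level from the root, left to right within each level.
Level 0: 34
Level 1: 19, 20
Level 2: 17, 8
Level 3: 23, 7
Level 4: 35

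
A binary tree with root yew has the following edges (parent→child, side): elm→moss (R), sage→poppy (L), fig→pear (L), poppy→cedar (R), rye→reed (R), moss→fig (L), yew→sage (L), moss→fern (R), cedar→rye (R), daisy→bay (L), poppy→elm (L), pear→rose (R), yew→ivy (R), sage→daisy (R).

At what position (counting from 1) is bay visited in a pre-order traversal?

Pre-order visits the node, then its left subtree, then its right subtree.
Visit yew.
At yew: go left to sage.
  Visit sage.
  At sage: go left to poppy.
    Visit poppy.
    At poppy: go left to elm.
      Visit elm.
      At elm: no left child.
      At elm: go right to moss.
        Visit moss.
        At moss: go left to fig.
          Visit fig.
          At fig: go left to pear.
            Visit pear.
            At pear: no left child.
            At pear: go right to rose.
              rose is a leaf — visit rose.
          At fig: no right child.
        At moss: go right to fern.
          fern is a leaf — visit fern.
    At poppy: go right to cedar.
      Visit cedar.
      At cedar: no left child.
      At cedar: go right to rye.
        Visit rye.
        At rye: no left child.
        At rye: go right to reed.
          reed is a leaf — visit reed.
  At sage: go right to daisy.
    Visit daisy.
    At daisy: go left to bay.
      bay is a leaf — visit bay.
    At daisy: no right child.
At yew: go right to ivy.
  ivy is a leaf — visit ivy.
Full pre-order sequence: yew, sage, poppy, elm, moss, fig, pear, rose, fern, cedar, rye, reed, daisy, bay, ivy.

14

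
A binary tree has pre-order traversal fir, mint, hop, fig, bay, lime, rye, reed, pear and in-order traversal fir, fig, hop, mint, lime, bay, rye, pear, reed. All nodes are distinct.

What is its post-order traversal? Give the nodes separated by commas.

The first element of pre-order is the root; it splits in-order into left and right subtrees.
Root fir: left subtree has 0 nodes { }, right has 8 {fig, hop, mint, lime, bay, rye, pear, reed}.
  Root mint: left subtree has 2 nodes {fig, hop}, right has 5 {lime, bay, rye, pear, reed}.
    Root hop: left subtree has 1 node {fig}, right has 0 { }.
    Root bay: left subtree has 1 node {lime}, right has 3 {rye, pear, reed}.
      Root rye: left subtree has 0 nodes { }, right has 2 {pear, reed}.
        Root reed: left subtree has 1 node {pear}, right has 0 { }.

fig, hop, lime, pear, reed, rye, bay, mint, fir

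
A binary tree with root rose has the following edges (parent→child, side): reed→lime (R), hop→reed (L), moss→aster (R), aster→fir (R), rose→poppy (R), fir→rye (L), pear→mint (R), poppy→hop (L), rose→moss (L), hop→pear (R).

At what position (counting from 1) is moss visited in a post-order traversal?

Post-order visits the left subtree, then the right subtree, then the node.
At rose: go left to moss.
  At moss: no left child.
  At moss: go right to aster.
    At aster: no left child.
    At aster: go right to fir.
      At fir: go left to rye.
        rye is a leaf — visit rye.
      At fir: no right child.
      Visit fir.
    Visit aster.
  Visit moss.
At rose: go right to poppy.
  At poppy: go left to hop.
    At hop: go left to reed.
      At reed: no left child.
      At reed: go right to lime.
        lime is a leaf — visit lime.
      Visit reed.
    At hop: go right to pear.
      At pear: no left child.
      At pear: go right to mint.
        mint is a leaf — visit mint.
      Visit pear.
    Visit hop.
  At poppy: no right child.
  Visit poppy.
Visit rose.
Full post-order sequence: rye, fir, aster, moss, lime, reed, mint, pear, hop, poppy, rose.

4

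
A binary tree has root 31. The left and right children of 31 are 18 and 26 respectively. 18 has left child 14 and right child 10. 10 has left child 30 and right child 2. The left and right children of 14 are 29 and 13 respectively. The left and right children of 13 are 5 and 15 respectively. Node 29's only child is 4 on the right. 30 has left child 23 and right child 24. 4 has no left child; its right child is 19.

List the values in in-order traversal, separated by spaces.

In-order visits the left subtree, then the node, then the right subtree.
At 31: go left to 18.
  At 18: go left to 14.
    At 14: go left to 29.
      At 29: no left child.
      Visit 29.
      At 29: go right to 4.
        At 4: no left child.
        Visit 4.
        At 4: go right to 19.
          19 is a leaf — visit 19.
    Visit 14.
    At 14: go right to 13.
      At 13: go left to 5.
        5 is a leaf — visit 5.
      Visit 13.
      At 13: go right to 15.
        15 is a leaf — visit 15.
  Visit 18.
  At 18: go right to 10.
    At 10: go left to 30.
      At 30: go left to 23.
        23 is a leaf — visit 23.
      Visit 30.
      At 30: go right to 24.
        24 is a leaf — visit 24.
    Visit 10.
    At 10: go right to 2.
      2 is a leaf — visit 2.
Visit 31.
At 31: go right to 26.
  26 is a leaf — visit 26.

29 4 19 14 5 13 15 18 23 30 24 10 2 31 26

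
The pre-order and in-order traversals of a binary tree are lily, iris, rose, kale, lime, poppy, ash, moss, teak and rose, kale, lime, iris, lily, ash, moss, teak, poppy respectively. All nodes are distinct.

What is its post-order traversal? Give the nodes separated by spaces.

lime kale rose iris teak moss ash poppy lily

The first element of pre-order is the root; it splits in-order into left and right subtrees.
Root lily: left subtree has 4 nodes {rose, kale, lime, iris}, right has 4 {ash, moss, teak, poppy}.
  Root iris: left subtree has 3 nodes {rose, kale, lime}, right has 0 { }.
    Root rose: left subtree has 0 nodes { }, right has 2 {kale, lime}.
      Root kale: left subtree has 0 nodes { }, right has 1 {lime}.
  Root poppy: left subtree has 3 nodes {ash, moss, teak}, right has 0 { }.
    Root ash: left subtree has 0 nodes { }, right has 2 {moss, teak}.
      Root moss: left subtree has 0 nodes { }, right has 1 {teak}.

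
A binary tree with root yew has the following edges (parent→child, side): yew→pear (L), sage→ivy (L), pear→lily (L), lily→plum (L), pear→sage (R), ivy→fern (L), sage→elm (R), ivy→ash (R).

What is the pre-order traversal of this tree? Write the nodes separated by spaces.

yew pear lily plum sage ivy fern ash elm

Pre-order visits the node, then its left subtree, then its right subtree.
Visit yew.
At yew: go left to pear.
  Visit pear.
  At pear: go left to lily.
    Visit lily.
    At lily: go left to plum.
      plum is a leaf — visit plum.
    At lily: no right child.
  At pear: go right to sage.
    Visit sage.
    At sage: go left to ivy.
      Visit ivy.
      At ivy: go left to fern.
        fern is a leaf — visit fern.
      At ivy: go right to ash.
        ash is a leaf — visit ash.
    At sage: go right to elm.
      elm is a leaf — visit elm.
At yew: no right child.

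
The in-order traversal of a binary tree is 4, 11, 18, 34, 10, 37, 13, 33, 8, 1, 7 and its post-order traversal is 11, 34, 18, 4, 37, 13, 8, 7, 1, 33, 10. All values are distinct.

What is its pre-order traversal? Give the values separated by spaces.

The last element of post-order is the root; it splits in-order into left and right subtrees.
Root 10: left subtree has 4 nodes {4, 11, 18, 34}, right has 6 {37, 13, 33, 8, 1, 7}.
  Root 4: left subtree has 0 nodes { }, right has 3 {11, 18, 34}.
    Root 18: left subtree has 1 node {11}, right has 1 {34}.
  Root 33: left subtree has 2 nodes {37, 13}, right has 3 {8, 1, 7}.
    Root 13: left subtree has 1 node {37}, right has 0 { }.
    Root 1: left subtree has 1 node {8}, right has 1 {7}.

10 4 18 11 34 33 13 37 1 8 7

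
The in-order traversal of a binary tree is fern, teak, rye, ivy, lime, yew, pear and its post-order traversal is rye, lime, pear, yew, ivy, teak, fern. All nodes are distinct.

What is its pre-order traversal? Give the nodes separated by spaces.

fern teak ivy rye yew lime pear

The last element of post-order is the root; it splits in-order into left and right subtrees.
Root fern: left subtree has 0 nodes { }, right has 6 {teak, rye, ivy, lime, yew, pear}.
  Root teak: left subtree has 0 nodes { }, right has 5 {rye, ivy, lime, yew, pear}.
    Root ivy: left subtree has 1 node {rye}, right has 3 {lime, yew, pear}.
      Root yew: left subtree has 1 node {lime}, right has 1 {pear}.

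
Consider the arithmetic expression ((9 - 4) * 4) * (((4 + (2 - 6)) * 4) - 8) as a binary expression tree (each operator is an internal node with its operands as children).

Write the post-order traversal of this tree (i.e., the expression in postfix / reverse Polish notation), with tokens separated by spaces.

9 4 - 4 * 4 2 6 - + 4 * 8 - *

Post-order on an expression tree gives postfix notation: for each operator, emit left operand, right operand, then the operator.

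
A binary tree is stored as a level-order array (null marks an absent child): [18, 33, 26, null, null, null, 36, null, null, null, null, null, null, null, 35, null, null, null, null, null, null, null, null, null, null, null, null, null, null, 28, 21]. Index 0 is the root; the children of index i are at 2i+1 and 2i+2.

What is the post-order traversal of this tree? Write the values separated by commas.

33, 28, 21, 35, 36, 26, 18

Post-order visits the left subtree, then the right subtree, then the node.
At 18: go left to 33.
  33 is a leaf — visit 33.
At 18: go right to 26.
  At 26: no left child.
  At 26: go right to 36.
    At 36: no left child.
    At 36: go right to 35.
      At 35: go left to 28.
        28 is a leaf — visit 28.
      At 35: go right to 21.
        21 is a leaf — visit 21.
      Visit 35.
    Visit 36.
  Visit 26.
Visit 18.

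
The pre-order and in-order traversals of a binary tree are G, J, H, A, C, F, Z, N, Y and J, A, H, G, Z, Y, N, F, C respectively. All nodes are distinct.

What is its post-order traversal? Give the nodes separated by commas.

A, H, J, Y, N, Z, F, C, G

The first element of pre-order is the root; it splits in-order into left and right subtrees.
Root G: left subtree has 3 nodes {J, A, H}, right has 5 {Z, Y, N, F, C}.
  Root J: left subtree has 0 nodes { }, right has 2 {A, H}.
    Root H: left subtree has 1 node {A}, right has 0 { }.
  Root C: left subtree has 4 nodes {Z, Y, N, F}, right has 0 { }.
    Root F: left subtree has 3 nodes {Z, Y, N}, right has 0 { }.
      Root Z: left subtree has 0 nodes { }, right has 2 {Y, N}.
        Root N: left subtree has 1 node {Y}, right has 0 { }.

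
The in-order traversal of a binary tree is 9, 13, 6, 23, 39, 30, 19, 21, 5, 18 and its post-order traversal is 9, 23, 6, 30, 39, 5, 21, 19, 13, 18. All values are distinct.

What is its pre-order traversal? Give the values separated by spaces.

The last element of post-order is the root; it splits in-order into left and right subtrees.
Root 18: left subtree has 9 nodes {9, 13, 6, 23, 39, 30, 19, 21, 5}, right has 0 { }.
  Root 13: left subtree has 1 node {9}, right has 7 {6, 23, 39, 30, 19, 21, 5}.
    Root 19: left subtree has 4 nodes {6, 23, 39, 30}, right has 2 {21, 5}.
      Root 39: left subtree has 2 nodes {6, 23}, right has 1 {30}.
        Root 6: left subtree has 0 nodes { }, right has 1 {23}.
      Root 21: left subtree has 0 nodes { }, right has 1 {5}.

18 13 9 19 39 6 23 30 21 5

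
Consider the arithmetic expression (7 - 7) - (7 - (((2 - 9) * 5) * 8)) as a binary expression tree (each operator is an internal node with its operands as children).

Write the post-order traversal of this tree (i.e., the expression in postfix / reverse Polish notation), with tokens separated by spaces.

Post-order on an expression tree gives postfix notation: for each operator, emit left operand, right operand, then the operator.

7 7 - 7 2 9 - 5 * 8 * - -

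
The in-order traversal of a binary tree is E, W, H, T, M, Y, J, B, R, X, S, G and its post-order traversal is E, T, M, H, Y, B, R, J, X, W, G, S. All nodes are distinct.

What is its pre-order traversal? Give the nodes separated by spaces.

The last element of post-order is the root; it splits in-order into left and right subtrees.
Root S: left subtree has 10 nodes {E, W, H, T, M, Y, J, B, R, X}, right has 1 {G}.
  Root W: left subtree has 1 node {E}, right has 8 {H, T, M, Y, J, B, R, X}.
    Root X: left subtree has 7 nodes {H, T, M, Y, J, B, R}, right has 0 { }.
      Root J: left subtree has 4 nodes {H, T, M, Y}, right has 2 {B, R}.
        Root Y: left subtree has 3 nodes {H, T, M}, right has 0 { }.
          Root H: left subtree has 0 nodes { }, right has 2 {T, M}.
            Root M: left subtree has 1 node {T}, right has 0 { }.
        Root R: left subtree has 1 node {B}, right has 0 { }.

S W E X J Y H M T R B G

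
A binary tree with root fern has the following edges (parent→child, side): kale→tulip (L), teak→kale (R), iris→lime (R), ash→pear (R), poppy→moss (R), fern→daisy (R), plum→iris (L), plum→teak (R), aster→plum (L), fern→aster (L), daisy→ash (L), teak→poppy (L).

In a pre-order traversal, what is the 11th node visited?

daisy

Pre-order visits the node, then its left subtree, then its right subtree.
Visit fern.
At fern: go left to aster.
  Visit aster.
  At aster: go left to plum.
    Visit plum.
    At plum: go left to iris.
      Visit iris.
      At iris: no left child.
      At iris: go right to lime.
        lime is a leaf — visit lime.
    At plum: go right to teak.
      Visit teak.
      At teak: go left to poppy.
        Visit poppy.
        At poppy: no left child.
        At poppy: go right to moss.
          moss is a leaf — visit moss.
      At teak: go right to kale.
        Visit kale.
        At kale: go left to tulip.
          tulip is a leaf — visit tulip.
        At kale: no right child.
  At aster: no right child.
At fern: go right to daisy.
  Visit daisy.
  At daisy: go left to ash.
    Visit ash.
    At ash: no left child.
    At ash: go right to pear.
      pear is a leaf — visit pear.
  At daisy: no right child.
Full pre-order sequence: fern, aster, plum, iris, lime, teak, poppy, moss, kale, tulip, daisy, ash, pear.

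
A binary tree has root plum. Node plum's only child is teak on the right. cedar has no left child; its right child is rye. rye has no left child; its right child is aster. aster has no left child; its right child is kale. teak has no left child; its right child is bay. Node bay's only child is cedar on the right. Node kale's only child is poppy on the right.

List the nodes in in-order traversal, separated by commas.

plum, teak, bay, cedar, rye, aster, kale, poppy

In-order visits the left subtree, then the node, then the right subtree.
At plum: no left child.
Visit plum.
At plum: go right to teak.
  At teak: no left child.
  Visit teak.
  At teak: go right to bay.
    At bay: no left child.
    Visit bay.
    At bay: go right to cedar.
      At cedar: no left child.
      Visit cedar.
      At cedar: go right to rye.
        At rye: no left child.
        Visit rye.
        At rye: go right to aster.
          At aster: no left child.
          Visit aster.
          At aster: go right to kale.
            At kale: no left child.
            Visit kale.
            At kale: go right to poppy.
              poppy is a leaf — visit poppy.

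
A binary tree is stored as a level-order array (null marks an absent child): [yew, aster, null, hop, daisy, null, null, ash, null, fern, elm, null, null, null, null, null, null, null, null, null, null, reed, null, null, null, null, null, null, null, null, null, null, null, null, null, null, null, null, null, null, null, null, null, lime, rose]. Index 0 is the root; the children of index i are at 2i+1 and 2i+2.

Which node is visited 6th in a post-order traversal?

reed

Post-order visits the left subtree, then the right subtree, then the node.
At yew: go left to aster.
  At aster: go left to hop.
    At hop: go left to ash.
      ash is a leaf — visit ash.
    At hop: no right child.
    Visit hop.
  At aster: go right to daisy.
    At daisy: go left to fern.
      fern is a leaf — visit fern.
    At daisy: go right to elm.
      At elm: go left to reed.
        At reed: go left to lime.
          lime is a leaf — visit lime.
        At reed: go right to rose.
          rose is a leaf — visit rose.
        Visit reed.
      At elm: no right child.
      Visit elm.
    Visit daisy.
  Visit aster.
At yew: no right child.
Visit yew.
Full post-order sequence: ash, hop, fern, lime, rose, reed, elm, daisy, aster, yew.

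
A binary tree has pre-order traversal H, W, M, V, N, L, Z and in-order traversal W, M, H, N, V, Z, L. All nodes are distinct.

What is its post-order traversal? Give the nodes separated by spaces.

M W N Z L V H

The first element of pre-order is the root; it splits in-order into left and right subtrees.
Root H: left subtree has 2 nodes {W, M}, right has 4 {N, V, Z, L}.
  Root W: left subtree has 0 nodes { }, right has 1 {M}.
  Root V: left subtree has 1 node {N}, right has 2 {Z, L}.
    Root L: left subtree has 1 node {Z}, right has 0 { }.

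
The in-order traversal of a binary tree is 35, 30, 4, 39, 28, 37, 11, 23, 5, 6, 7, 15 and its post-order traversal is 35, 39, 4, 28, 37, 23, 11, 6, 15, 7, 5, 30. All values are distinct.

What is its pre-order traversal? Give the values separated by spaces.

30 35 5 11 37 28 4 39 23 7 6 15

The last element of post-order is the root; it splits in-order into left and right subtrees.
Root 30: left subtree has 1 node {35}, right has 10 {4, 39, 28, 37, 11, 23, 5, 6, 7, 15}.
  Root 5: left subtree has 6 nodes {4, 39, 28, 37, 11, 23}, right has 3 {6, 7, 15}.
    Root 11: left subtree has 4 nodes {4, 39, 28, 37}, right has 1 {23}.
      Root 37: left subtree has 3 nodes {4, 39, 28}, right has 0 { }.
        Root 28: left subtree has 2 nodes {4, 39}, right has 0 { }.
          Root 4: left subtree has 0 nodes { }, right has 1 {39}.
    Root 7: left subtree has 1 node {6}, right has 1 {15}.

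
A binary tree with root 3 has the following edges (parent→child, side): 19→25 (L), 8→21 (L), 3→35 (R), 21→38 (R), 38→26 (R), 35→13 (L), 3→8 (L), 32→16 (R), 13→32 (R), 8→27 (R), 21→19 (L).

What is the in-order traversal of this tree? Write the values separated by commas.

25, 19, 21, 38, 26, 8, 27, 3, 13, 32, 16, 35

In-order visits the left subtree, then the node, then the right subtree.
At 3: go left to 8.
  At 8: go left to 21.
    At 21: go left to 19.
      At 19: go left to 25.
        25 is a leaf — visit 25.
      Visit 19.
      At 19: no right child.
    Visit 21.
    At 21: go right to 38.
      At 38: no left child.
      Visit 38.
      At 38: go right to 26.
        26 is a leaf — visit 26.
  Visit 8.
  At 8: go right to 27.
    27 is a leaf — visit 27.
Visit 3.
At 3: go right to 35.
  At 35: go left to 13.
    At 13: no left child.
    Visit 13.
    At 13: go right to 32.
      At 32: no left child.
      Visit 32.
      At 32: go right to 16.
        16 is a leaf — visit 16.
  Visit 35.
  At 35: no right child.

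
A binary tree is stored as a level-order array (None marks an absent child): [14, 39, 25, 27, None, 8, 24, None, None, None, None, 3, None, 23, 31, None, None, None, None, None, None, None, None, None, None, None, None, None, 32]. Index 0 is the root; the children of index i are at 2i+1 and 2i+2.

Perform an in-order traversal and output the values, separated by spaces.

In-order visits the left subtree, then the node, then the right subtree.
At 14: go left to 39.
  At 39: go left to 27.
    27 is a leaf — visit 27.
  Visit 39.
  At 39: no right child.
Visit 14.
At 14: go right to 25.
  At 25: go left to 8.
    At 8: go left to 3.
      3 is a leaf — visit 3.
    Visit 8.
    At 8: no right child.
  Visit 25.
  At 25: go right to 24.
    At 24: go left to 23.
      At 23: no left child.
      Visit 23.
      At 23: go right to 32.
        32 is a leaf — visit 32.
    Visit 24.
    At 24: go right to 31.
      31 is a leaf — visit 31.

27 39 14 3 8 25 23 32 24 31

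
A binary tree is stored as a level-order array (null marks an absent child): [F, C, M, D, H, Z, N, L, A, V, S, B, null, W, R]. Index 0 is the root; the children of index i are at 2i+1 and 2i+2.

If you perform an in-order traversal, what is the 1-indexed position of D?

2

In-order visits the left subtree, then the node, then the right subtree.
At F: go left to C.
  At C: go left to D.
    At D: go left to L.
      L is a leaf — visit L.
    Visit D.
    At D: go right to A.
      A is a leaf — visit A.
  Visit C.
  At C: go right to H.
    At H: go left to V.
      V is a leaf — visit V.
    Visit H.
    At H: go right to S.
      S is a leaf — visit S.
Visit F.
At F: go right to M.
  At M: go left to Z.
    At Z: go left to B.
      B is a leaf — visit B.
    Visit Z.
    At Z: no right child.
  Visit M.
  At M: go right to N.
    At N: go left to W.
      W is a leaf — visit W.
    Visit N.
    At N: go right to R.
      R is a leaf — visit R.
Full in-order sequence: L, D, A, C, V, H, S, F, B, Z, M, W, N, R.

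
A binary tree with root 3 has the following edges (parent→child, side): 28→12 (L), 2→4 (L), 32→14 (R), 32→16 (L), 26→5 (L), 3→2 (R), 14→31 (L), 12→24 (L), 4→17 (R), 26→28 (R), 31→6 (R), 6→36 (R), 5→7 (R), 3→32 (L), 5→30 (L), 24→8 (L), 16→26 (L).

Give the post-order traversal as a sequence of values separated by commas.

30, 7, 5, 8, 24, 12, 28, 26, 16, 36, 6, 31, 14, 32, 17, 4, 2, 3

Post-order visits the left subtree, then the right subtree, then the node.
At 3: go left to 32.
  At 32: go left to 16.
    At 16: go left to 26.
      At 26: go left to 5.
        At 5: go left to 30.
          30 is a leaf — visit 30.
        At 5: go right to 7.
          7 is a leaf — visit 7.
        Visit 5.
      At 26: go right to 28.
        At 28: go left to 12.
          At 12: go left to 24.
            At 24: go left to 8.
              8 is a leaf — visit 8.
            At 24: no right child.
            Visit 24.
          At 12: no right child.
          Visit 12.
        At 28: no right child.
        Visit 28.
      Visit 26.
    At 16: no right child.
    Visit 16.
  At 32: go right to 14.
    At 14: go left to 31.
      At 31: no left child.
      At 31: go right to 6.
        At 6: no left child.
        At 6: go right to 36.
          36 is a leaf — visit 36.
        Visit 6.
      Visit 31.
    At 14: no right child.
    Visit 14.
  Visit 32.
At 3: go right to 2.
  At 2: go left to 4.
    At 4: no left child.
    At 4: go right to 17.
      17 is a leaf — visit 17.
    Visit 4.
  At 2: no right child.
  Visit 2.
Visit 3.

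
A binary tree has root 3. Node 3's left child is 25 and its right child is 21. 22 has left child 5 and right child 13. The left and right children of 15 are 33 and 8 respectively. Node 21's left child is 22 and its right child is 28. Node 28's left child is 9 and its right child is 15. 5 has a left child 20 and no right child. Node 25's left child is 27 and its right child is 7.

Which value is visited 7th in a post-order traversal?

Post-order visits the left subtree, then the right subtree, then the node.
At 3: go left to 25.
  At 25: go left to 27.
    27 is a leaf — visit 27.
  At 25: go right to 7.
    7 is a leaf — visit 7.
  Visit 25.
At 3: go right to 21.
  At 21: go left to 22.
    At 22: go left to 5.
      At 5: go left to 20.
        20 is a leaf — visit 20.
      At 5: no right child.
      Visit 5.
    At 22: go right to 13.
      13 is a leaf — visit 13.
    Visit 22.
  At 21: go right to 28.
    At 28: go left to 9.
      9 is a leaf — visit 9.
    At 28: go right to 15.
      At 15: go left to 33.
        33 is a leaf — visit 33.
      At 15: go right to 8.
        8 is a leaf — visit 8.
      Visit 15.
    Visit 28.
  Visit 21.
Visit 3.
Full post-order sequence: 27, 7, 25, 20, 5, 13, 22, 9, 33, 8, 15, 28, 21, 3.

22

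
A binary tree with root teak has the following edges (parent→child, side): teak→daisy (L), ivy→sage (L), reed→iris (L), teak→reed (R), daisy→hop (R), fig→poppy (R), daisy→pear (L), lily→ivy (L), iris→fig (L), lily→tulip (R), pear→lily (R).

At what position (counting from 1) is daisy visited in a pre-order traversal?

Pre-order visits the node, then its left subtree, then its right subtree.
Visit teak.
At teak: go left to daisy.
  Visit daisy.
  At daisy: go left to pear.
    Visit pear.
    At pear: no left child.
    At pear: go right to lily.
      Visit lily.
      At lily: go left to ivy.
        Visit ivy.
        At ivy: go left to sage.
          sage is a leaf — visit sage.
        At ivy: no right child.
      At lily: go right to tulip.
        tulip is a leaf — visit tulip.
  At daisy: go right to hop.
    hop is a leaf — visit hop.
At teak: go right to reed.
  Visit reed.
  At reed: go left to iris.
    Visit iris.
    At iris: go left to fig.
      Visit fig.
      At fig: no left child.
      At fig: go right to poppy.
        poppy is a leaf — visit poppy.
    At iris: no right child.
  At reed: no right child.
Full pre-order sequence: teak, daisy, pear, lily, ivy, sage, tulip, hop, reed, iris, fig, poppy.

2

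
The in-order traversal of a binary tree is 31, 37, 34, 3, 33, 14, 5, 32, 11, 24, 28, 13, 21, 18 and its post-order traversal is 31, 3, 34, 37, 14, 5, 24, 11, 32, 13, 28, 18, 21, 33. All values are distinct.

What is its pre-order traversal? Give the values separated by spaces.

The last element of post-order is the root; it splits in-order into left and right subtrees.
Root 33: left subtree has 4 nodes {31, 37, 34, 3}, right has 9 {14, 5, 32, 11, 24, 28, 13, 21, 18}.
  Root 37: left subtree has 1 node {31}, right has 2 {34, 3}.
    Root 34: left subtree has 0 nodes { }, right has 1 {3}.
  Root 21: left subtree has 7 nodes {14, 5, 32, 11, 24, 28, 13}, right has 1 {18}.
    Root 28: left subtree has 5 nodes {14, 5, 32, 11, 24}, right has 1 {13}.
      Root 32: left subtree has 2 nodes {14, 5}, right has 2 {11, 24}.
        Root 5: left subtree has 1 node {14}, right has 0 { }.
        Root 11: left subtree has 0 nodes { }, right has 1 {24}.

33 37 31 34 3 21 28 32 5 14 11 24 13 18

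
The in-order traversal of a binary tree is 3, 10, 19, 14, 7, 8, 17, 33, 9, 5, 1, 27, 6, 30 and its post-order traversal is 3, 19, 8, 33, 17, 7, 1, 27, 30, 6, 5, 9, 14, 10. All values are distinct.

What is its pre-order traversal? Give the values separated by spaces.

The last element of post-order is the root; it splits in-order into left and right subtrees.
Root 10: left subtree has 1 node {3}, right has 12 {19, 14, 7, 8, 17, 33, 9, 5, 1, 27, 6, 30}.
  Root 14: left subtree has 1 node {19}, right has 10 {7, 8, 17, 33, 9, 5, 1, 27, 6, 30}.
    Root 9: left subtree has 4 nodes {7, 8, 17, 33}, right has 5 {5, 1, 27, 6, 30}.
      Root 7: left subtree has 0 nodes { }, right has 3 {8, 17, 33}.
        Root 17: left subtree has 1 node {8}, right has 1 {33}.
      Root 5: left subtree has 0 nodes { }, right has 4 {1, 27, 6, 30}.
        Root 6: left subtree has 2 nodes {1, 27}, right has 1 {30}.
          Root 27: left subtree has 1 node {1}, right has 0 { }.

10 3 14 19 9 7 17 8 33 5 6 27 1 30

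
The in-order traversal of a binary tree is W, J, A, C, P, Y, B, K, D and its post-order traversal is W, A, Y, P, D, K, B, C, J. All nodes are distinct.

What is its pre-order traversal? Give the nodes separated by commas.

The last element of post-order is the root; it splits in-order into left and right subtrees.
Root J: left subtree has 1 node {W}, right has 7 {A, C, P, Y, B, K, D}.
  Root C: left subtree has 1 node {A}, right has 5 {P, Y, B, K, D}.
    Root B: left subtree has 2 nodes {P, Y}, right has 2 {K, D}.
      Root P: left subtree has 0 nodes { }, right has 1 {Y}.
      Root K: left subtree has 0 nodes { }, right has 1 {D}.

J, W, C, A, B, P, Y, K, D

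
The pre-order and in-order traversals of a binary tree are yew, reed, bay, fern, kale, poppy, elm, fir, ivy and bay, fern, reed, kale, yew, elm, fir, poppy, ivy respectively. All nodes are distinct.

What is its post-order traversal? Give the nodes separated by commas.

The first element of pre-order is the root; it splits in-order into left and right subtrees.
Root yew: left subtree has 4 nodes {bay, fern, reed, kale}, right has 4 {elm, fir, poppy, ivy}.
  Root reed: left subtree has 2 nodes {bay, fern}, right has 1 {kale}.
    Root bay: left subtree has 0 nodes { }, right has 1 {fern}.
  Root poppy: left subtree has 2 nodes {elm, fir}, right has 1 {ivy}.
    Root elm: left subtree has 0 nodes { }, right has 1 {fir}.

fern, bay, kale, reed, fir, elm, ivy, poppy, yew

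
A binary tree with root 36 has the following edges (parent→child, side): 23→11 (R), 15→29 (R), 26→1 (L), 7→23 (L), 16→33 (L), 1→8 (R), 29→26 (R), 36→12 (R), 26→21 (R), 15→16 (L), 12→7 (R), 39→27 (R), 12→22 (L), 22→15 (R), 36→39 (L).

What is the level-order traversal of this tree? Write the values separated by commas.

36, 39, 12, 27, 22, 7, 15, 23, 16, 29, 11, 33, 26, 1, 21, 8

Level-order visits nodes level by level from the root, left to right within each level.
Level 0: 36
Level 1: 39, 12
Level 2: 27, 22, 7
Level 3: 15, 23
Level 4: 16, 29, 11
Level 5: 33, 26
Level 6: 1, 21
Level 7: 8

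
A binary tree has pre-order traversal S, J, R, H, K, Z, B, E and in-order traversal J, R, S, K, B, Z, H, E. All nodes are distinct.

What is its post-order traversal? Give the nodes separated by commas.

R, J, B, Z, K, E, H, S

The first element of pre-order is the root; it splits in-order into left and right subtrees.
Root S: left subtree has 2 nodes {J, R}, right has 5 {K, B, Z, H, E}.
  Root J: left subtree has 0 nodes { }, right has 1 {R}.
  Root H: left subtree has 3 nodes {K, B, Z}, right has 1 {E}.
    Root K: left subtree has 0 nodes { }, right has 2 {B, Z}.
      Root Z: left subtree has 1 node {B}, right has 0 { }.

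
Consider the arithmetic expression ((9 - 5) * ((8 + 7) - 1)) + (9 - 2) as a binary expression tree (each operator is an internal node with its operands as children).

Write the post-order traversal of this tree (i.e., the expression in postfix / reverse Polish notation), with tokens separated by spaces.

Post-order on an expression tree gives postfix notation: for each operator, emit left operand, right operand, then the operator.

9 5 - 8 7 + 1 - * 9 2 - +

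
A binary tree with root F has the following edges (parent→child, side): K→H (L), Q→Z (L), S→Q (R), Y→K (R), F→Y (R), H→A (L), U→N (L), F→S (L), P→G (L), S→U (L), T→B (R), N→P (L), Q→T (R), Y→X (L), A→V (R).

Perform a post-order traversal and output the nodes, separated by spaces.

Post-order visits the left subtree, then the right subtree, then the node.
At F: go left to S.
  At S: go left to U.
    At U: go left to N.
      At N: go left to P.
        At P: go left to G.
          G is a leaf — visit G.
        At P: no right child.
        Visit P.
      At N: no right child.
      Visit N.
    At U: no right child.
    Visit U.
  At S: go right to Q.
    At Q: go left to Z.
      Z is a leaf — visit Z.
    At Q: go right to T.
      At T: no left child.
      At T: go right to B.
        B is a leaf — visit B.
      Visit T.
    Visit Q.
  Visit S.
At F: go right to Y.
  At Y: go left to X.
    X is a leaf — visit X.
  At Y: go right to K.
    At K: go left to H.
      At H: go left to A.
        At A: no left child.
        At A: go right to V.
          V is a leaf — visit V.
        Visit A.
      At H: no right child.
      Visit H.
    At K: no right child.
    Visit K.
  Visit Y.
Visit F.

G P N U Z B T Q S X V A H K Y F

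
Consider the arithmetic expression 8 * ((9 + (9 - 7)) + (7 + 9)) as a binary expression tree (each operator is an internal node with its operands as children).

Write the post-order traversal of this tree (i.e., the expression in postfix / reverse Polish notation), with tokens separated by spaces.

Post-order on an expression tree gives postfix notation: for each operator, emit left operand, right operand, then the operator.

8 9 9 7 - + 7 9 + + *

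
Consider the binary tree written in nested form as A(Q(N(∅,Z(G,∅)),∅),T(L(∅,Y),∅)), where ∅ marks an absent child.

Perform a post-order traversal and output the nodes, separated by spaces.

Post-order visits the left subtree, then the right subtree, then the node.
At A: go left to Q.
  At Q: go left to N.
    At N: no left child.
    At N: go right to Z.
      At Z: go left to G.
        G is a leaf — visit G.
      At Z: no right child.
      Visit Z.
    Visit N.
  At Q: no right child.
  Visit Q.
At A: go right to T.
  At T: go left to L.
    At L: no left child.
    At L: go right to Y.
      Y is a leaf — visit Y.
    Visit L.
  At T: no right child.
  Visit T.
Visit A.

G Z N Q Y L T A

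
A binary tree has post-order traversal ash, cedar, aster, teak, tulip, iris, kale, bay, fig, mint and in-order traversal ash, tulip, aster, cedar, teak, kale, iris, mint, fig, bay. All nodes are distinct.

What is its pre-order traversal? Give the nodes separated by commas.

mint, kale, tulip, ash, teak, aster, cedar, iris, fig, bay

The last element of post-order is the root; it splits in-order into left and right subtrees.
Root mint: left subtree has 7 nodes {ash, tulip, aster, cedar, teak, kale, iris}, right has 2 {fig, bay}.
  Root kale: left subtree has 5 nodes {ash, tulip, aster, cedar, teak}, right has 1 {iris}.
    Root tulip: left subtree has 1 node {ash}, right has 3 {aster, cedar, teak}.
      Root teak: left subtree has 2 nodes {aster, cedar}, right has 0 { }.
        Root aster: left subtree has 0 nodes { }, right has 1 {cedar}.
  Root fig: left subtree has 0 nodes { }, right has 1 {bay}.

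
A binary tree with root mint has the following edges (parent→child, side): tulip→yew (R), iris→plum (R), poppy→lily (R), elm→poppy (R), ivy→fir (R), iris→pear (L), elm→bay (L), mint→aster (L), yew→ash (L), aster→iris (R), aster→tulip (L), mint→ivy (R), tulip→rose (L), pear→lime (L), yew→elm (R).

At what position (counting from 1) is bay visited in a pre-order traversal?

Pre-order visits the node, then its left subtree, then its right subtree.
Visit mint.
At mint: go left to aster.
  Visit aster.
  At aster: go left to tulip.
    Visit tulip.
    At tulip: go left to rose.
      rose is a leaf — visit rose.
    At tulip: go right to yew.
      Visit yew.
      At yew: go left to ash.
        ash is a leaf — visit ash.
      At yew: go right to elm.
        Visit elm.
        At elm: go left to bay.
          bay is a leaf — visit bay.
        At elm: go right to poppy.
          Visit poppy.
          At poppy: no left child.
          At poppy: go right to lily.
            lily is a leaf — visit lily.
  At aster: go right to iris.
    Visit iris.
    At iris: go left to pear.
      Visit pear.
      At pear: go left to lime.
        lime is a leaf — visit lime.
      At pear: no right child.
    At iris: go right to plum.
      plum is a leaf — visit plum.
At mint: go right to ivy.
  Visit ivy.
  At ivy: no left child.
  At ivy: go right to fir.
    fir is a leaf — visit fir.
Full pre-order sequence: mint, aster, tulip, rose, yew, ash, elm, bay, poppy, lily, iris, pear, lime, plum, ivy, fir.

8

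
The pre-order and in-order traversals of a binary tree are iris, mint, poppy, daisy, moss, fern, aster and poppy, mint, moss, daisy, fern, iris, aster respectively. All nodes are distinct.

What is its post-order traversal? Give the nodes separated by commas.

The first element of pre-order is the root; it splits in-order into left and right subtrees.
Root iris: left subtree has 5 nodes {poppy, mint, moss, daisy, fern}, right has 1 {aster}.
  Root mint: left subtree has 1 node {poppy}, right has 3 {moss, daisy, fern}.
    Root daisy: left subtree has 1 node {moss}, right has 1 {fern}.

poppy, moss, fern, daisy, mint, aster, iris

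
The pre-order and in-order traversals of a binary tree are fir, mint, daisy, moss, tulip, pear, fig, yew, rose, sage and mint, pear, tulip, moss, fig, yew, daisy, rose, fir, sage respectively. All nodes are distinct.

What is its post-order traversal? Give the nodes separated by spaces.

The first element of pre-order is the root; it splits in-order into left and right subtrees.
Root fir: left subtree has 8 nodes {mint, pear, tulip, moss, fig, yew, daisy, rose}, right has 1 {sage}.
  Root mint: left subtree has 0 nodes { }, right has 7 {pear, tulip, moss, fig, yew, daisy, rose}.
    Root daisy: left subtree has 5 nodes {pear, tulip, moss, fig, yew}, right has 1 {rose}.
      Root moss: left subtree has 2 nodes {pear, tulip}, right has 2 {fig, yew}.
        Root tulip: left subtree has 1 node {pear}, right has 0 { }.
        Root fig: left subtree has 0 nodes { }, right has 1 {yew}.

pear tulip yew fig moss rose daisy mint sage fir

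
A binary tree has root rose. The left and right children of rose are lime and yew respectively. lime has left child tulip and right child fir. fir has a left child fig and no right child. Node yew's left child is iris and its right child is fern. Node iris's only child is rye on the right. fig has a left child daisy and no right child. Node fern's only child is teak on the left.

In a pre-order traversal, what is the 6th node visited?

Pre-order visits the node, then its left subtree, then its right subtree.
Visit rose.
At rose: go left to lime.
  Visit lime.
  At lime: go left to tulip.
    tulip is a leaf — visit tulip.
  At lime: go right to fir.
    Visit fir.
    At fir: go left to fig.
      Visit fig.
      At fig: go left to daisy.
        daisy is a leaf — visit daisy.
      At fig: no right child.
    At fir: no right child.
At rose: go right to yew.
  Visit yew.
  At yew: go left to iris.
    Visit iris.
    At iris: no left child.
    At iris: go right to rye.
      rye is a leaf — visit rye.
  At yew: go right to fern.
    Visit fern.
    At fern: go left to teak.
      teak is a leaf — visit teak.
    At fern: no right child.
Full pre-order sequence: rose, lime, tulip, fir, fig, daisy, yew, iris, rye, fern, teak.

daisy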